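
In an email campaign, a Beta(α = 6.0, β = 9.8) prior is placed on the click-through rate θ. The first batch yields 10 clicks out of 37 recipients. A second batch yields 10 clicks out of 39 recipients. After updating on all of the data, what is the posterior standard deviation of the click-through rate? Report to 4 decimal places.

The Beta prior is conjugate to a Binomial/Bernoulli likelihood; the update adds successes to α and failures to β.
After batch 1: Beta(6.0+10, 9.8+27) = Beta(16.0, 36.8).
After batch 2: Beta(16.0+10, 36.8+29) = Beta(26.0, 65.8).
Var = αβ/((α+β)²(α+β+1)) = 26.0·65.8/(91.8²·92.8) = 0.00218759; SD = √0.00218759 = 0.0468.

0.0468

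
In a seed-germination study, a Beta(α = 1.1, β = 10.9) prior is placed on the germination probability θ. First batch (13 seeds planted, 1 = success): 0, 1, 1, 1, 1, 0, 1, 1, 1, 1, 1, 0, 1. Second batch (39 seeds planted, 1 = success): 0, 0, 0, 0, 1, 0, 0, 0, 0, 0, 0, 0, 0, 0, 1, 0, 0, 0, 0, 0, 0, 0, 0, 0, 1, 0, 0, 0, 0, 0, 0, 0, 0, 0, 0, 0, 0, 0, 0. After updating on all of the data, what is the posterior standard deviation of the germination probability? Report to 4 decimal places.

0.0514

The Beta prior is conjugate to a Binomial/Bernoulli likelihood; the update adds successes to α and failures to β.
After batch 1: Beta(1.1+10, 10.9+3) = Beta(11.1, 13.9).
After batch 2: Beta(11.1+3, 13.9+36) = Beta(14.1, 49.9).
Var = αβ/((α+β)²(α+β+1)) = 14.1·49.9/(64.0²·65.0) = 0.00264269; SD = √0.00264269 = 0.0514.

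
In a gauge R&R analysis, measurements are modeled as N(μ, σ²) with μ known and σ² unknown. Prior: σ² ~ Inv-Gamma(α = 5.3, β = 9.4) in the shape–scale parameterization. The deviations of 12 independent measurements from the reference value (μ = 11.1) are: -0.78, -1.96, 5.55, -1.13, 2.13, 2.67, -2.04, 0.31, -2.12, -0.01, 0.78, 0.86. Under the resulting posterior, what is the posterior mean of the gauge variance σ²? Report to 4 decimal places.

3.7425

With known mean μ and an Inverse-Gamma(α, β) prior on σ², the Normal likelihood is conjugate: posterior is Inv-Gamma(α + n/2, β + Σ(xᵢ−μ)²/2).
Σ(xᵢ−μ)² = (-0.78)² + (-1.96)² + (5.55)² + (-1.13)² + (2.13)² + (2.67)² + (-2.04)² + (0.31)² + (-2.12)² + (-0.01)² + (0.78)² + (0.86)² = 58.2954.
Posterior: Inv-Gamma(5.3 + 12/2, 9.4 + 58.2954/2) = Inv-Gamma(11.30, 38.54770).
E[σ²|data] = β/(α−1) = 38.54770/10.30 = 3.7425.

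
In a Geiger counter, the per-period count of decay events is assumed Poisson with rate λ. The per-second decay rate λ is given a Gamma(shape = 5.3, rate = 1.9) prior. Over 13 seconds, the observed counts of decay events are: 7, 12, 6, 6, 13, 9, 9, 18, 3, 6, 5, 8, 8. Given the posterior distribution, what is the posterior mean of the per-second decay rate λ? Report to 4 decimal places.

7.7383

With a Gamma(shape α, rate β) prior, the Poisson likelihood is conjugate: the posterior is Gamma(α + ΣXᵢ, β + n).
Sum of counts S = 110 over n = 13 seconds.
Posterior: Gamma(α+S, β+n) = Gamma(5.3+110, 1.9+13) = Gamma(115.3, 14.9).
Posterior mean = α/β = 115.3/14.9 = 7.7383.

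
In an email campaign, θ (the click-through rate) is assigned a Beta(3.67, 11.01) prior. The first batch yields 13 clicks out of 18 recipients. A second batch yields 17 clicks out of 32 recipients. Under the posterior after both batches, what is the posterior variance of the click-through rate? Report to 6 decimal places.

The Beta prior is conjugate to a Binomial/Bernoulli likelihood; the update adds successes to α and failures to β.
After batch 1: Beta(3.67+13, 11.01+5) = Beta(16.67, 16.01).
After batch 2: Beta(16.67+17, 16.01+15) = Beta(33.67, 31.01).
Var = αβ/((α+β)²(α+β+1)) = 33.67·31.01/(64.68²·65.68) = 0.003800.

0.003800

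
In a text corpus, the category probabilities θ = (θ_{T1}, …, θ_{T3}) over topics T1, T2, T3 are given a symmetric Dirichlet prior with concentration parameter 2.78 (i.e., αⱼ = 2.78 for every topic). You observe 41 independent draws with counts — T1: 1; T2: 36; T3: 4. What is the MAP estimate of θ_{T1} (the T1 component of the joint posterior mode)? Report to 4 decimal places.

The Dirichlet prior is conjugate to the Multinomial likelihood: each posterior αⱼ = prior αⱼ + observed count nⱼ.
Posterior concentration: (3.78, 38.78, 6.78), total = 49.34.
Joint mode component: (α_{T1}−1)/(Σα−K) = 2.78/46.34 = 0.0600.

0.0600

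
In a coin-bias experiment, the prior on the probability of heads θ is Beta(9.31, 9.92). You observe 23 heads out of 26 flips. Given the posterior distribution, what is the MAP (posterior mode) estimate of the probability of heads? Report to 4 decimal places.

The Beta prior is conjugate to a Binomial/Bernoulli likelihood; the update adds successes to α and failures to β.
Posterior: Beta(α+k, β+n−k) = Beta(9.31+23, 9.92+3) = Beta(32.31, 12.92).
Mode of Beta(a,b) for a,b>1 is (a−1)/(a+b−2) = 31.31/43.23 = 0.7243.

0.7243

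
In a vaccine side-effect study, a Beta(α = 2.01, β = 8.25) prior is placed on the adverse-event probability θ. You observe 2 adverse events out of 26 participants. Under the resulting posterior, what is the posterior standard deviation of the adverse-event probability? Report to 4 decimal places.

0.0514

The Beta prior is conjugate to a Binomial/Bernoulli likelihood; the update adds successes to α and failures to β.
Posterior: Beta(α+k, β+n−k) = Beta(2.01+2, 8.25+24) = Beta(4.01, 32.25).
Var = αβ/((α+β)²(α+β+1)) = 4.01·32.25/(36.26²·37.26) = 0.00263983; SD = √0.00263983 = 0.0514.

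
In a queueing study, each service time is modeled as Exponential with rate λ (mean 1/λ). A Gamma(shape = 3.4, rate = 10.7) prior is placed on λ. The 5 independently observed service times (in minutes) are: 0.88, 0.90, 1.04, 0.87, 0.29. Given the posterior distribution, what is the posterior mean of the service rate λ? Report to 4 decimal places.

With a Gamma(shape α, rate β) prior on the exponential rate λ, the posterior after n observations with total T = Σxᵢ is Gamma(α+n, β+T).
Sum of observations T = 3.98 minutes; n = 5.
Posterior: Gamma(3.4+5, 10.7+3.98) = Gamma(8.4, 14.68).
Posterior mean of λ = α/β = 8.4/14.68 = 0.5722.

0.5722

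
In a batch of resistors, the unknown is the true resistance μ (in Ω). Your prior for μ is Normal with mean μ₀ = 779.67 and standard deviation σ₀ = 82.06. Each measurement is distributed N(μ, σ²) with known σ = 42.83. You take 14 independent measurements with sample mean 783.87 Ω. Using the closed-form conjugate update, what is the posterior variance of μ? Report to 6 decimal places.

128.528265

For Normal data with known variance σ², a Normal(μ₀, σ₀²) prior on μ is conjugate. Posterior precision = 1/σ₀² + n/σ²; posterior mean is the precision-weighted average of μ₀ and x̄.
σ₀² = 82.06² = 6733.8436, σ² = 42.83² = 1834.4089; σ² + n·σ₀² = 1834.4089 + 14·6733.8436 = 96108.2193.
Posterior precision = 1/σ₀² + n/σ² = 1/6733.8436 + 14/1834.4089 = (σ² + n·σ₀²)/(σ₀²σ²) = 96108.2193/(6733.8436·1834.4089); posterior variance σₙ² = σ₀²σ²/(σ² + n·σ₀²) = 6733.8436·1834.4089/96108.2193 = 128.528265.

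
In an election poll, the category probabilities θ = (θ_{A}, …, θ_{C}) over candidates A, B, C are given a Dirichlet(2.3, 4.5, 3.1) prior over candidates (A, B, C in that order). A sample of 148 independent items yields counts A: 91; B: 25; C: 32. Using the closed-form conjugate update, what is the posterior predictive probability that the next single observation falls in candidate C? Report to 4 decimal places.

0.2223

The Dirichlet prior is conjugate to the Multinomial likelihood: each posterior αⱼ = prior αⱼ + observed count nⱼ.
Posterior concentration: (93.3, 29.5, 35.1), total = 157.9.
P(next = C | data) = α_{C}/Σα = 0.2223.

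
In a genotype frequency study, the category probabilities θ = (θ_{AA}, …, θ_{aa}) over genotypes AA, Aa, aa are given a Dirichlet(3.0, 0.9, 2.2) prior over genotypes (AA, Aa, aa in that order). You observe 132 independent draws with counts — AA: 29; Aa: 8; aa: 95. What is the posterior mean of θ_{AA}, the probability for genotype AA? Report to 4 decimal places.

0.2317

The Dirichlet prior is conjugate to the Multinomial likelihood: each posterior αⱼ = prior αⱼ + observed count nⱼ.
Posterior concentration: (32.0, 8.9, 97.2), total = 138.1.
E[θ_{AA}|data] = α_{AA}/Σα = 32.0/138.1 = 0.2317.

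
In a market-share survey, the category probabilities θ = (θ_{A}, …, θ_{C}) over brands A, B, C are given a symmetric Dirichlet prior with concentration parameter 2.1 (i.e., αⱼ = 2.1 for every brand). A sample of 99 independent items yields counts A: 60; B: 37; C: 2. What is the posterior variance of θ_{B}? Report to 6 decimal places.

0.002196

The Dirichlet prior is conjugate to the Multinomial likelihood: each posterior αⱼ = prior αⱼ + observed count nⱼ.
Posterior concentration: (62.1, 39.1, 4.1), total = 105.3.
Var[θ_j] = α_j(Σα−α_j)/((Σα)²(Σα+1)) = 39.1·66.2/(105.3²·106.3) = 0.002196.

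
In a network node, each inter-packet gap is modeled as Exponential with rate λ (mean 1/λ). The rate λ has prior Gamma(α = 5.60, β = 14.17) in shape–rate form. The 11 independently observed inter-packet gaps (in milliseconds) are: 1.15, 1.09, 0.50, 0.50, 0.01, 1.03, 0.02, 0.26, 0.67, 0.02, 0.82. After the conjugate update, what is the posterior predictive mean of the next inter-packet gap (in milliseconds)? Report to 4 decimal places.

1.2974

With a Gamma(shape α, rate β) prior on the exponential rate λ, the posterior after n observations with total T = Σxᵢ is Gamma(α+n, β+T).
Sum of observations T = 6.07 milliseconds; n = 11.
Posterior: Gamma(5.60+11, 14.17+6.07) = Gamma(16.60, 20.24).
The predictive distribution for the next observation is Lomax; its mean is β/(α−1) = 20.24/15.60 = 1.2974.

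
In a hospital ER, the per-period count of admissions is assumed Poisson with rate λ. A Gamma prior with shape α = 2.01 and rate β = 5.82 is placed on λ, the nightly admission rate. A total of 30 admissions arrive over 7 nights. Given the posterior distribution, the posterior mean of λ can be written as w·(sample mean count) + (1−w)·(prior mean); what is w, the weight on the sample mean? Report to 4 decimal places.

0.5460

With a Gamma(shape α, rate β) prior, the Poisson likelihood is conjugate: the posterior is Gamma(α + ΣXᵢ, β + n).
Posterior mean = (α₀+S)/(β₀+n) = [n/(β₀+n)]·(S/n) + [β₀/(β₀+n)]·(α₀/β₀), so only n and β₀ enter the weight.
Weight on data w = n/(β₀+n) = 7/(5.82+7) = 7/12.82 = 0.5460.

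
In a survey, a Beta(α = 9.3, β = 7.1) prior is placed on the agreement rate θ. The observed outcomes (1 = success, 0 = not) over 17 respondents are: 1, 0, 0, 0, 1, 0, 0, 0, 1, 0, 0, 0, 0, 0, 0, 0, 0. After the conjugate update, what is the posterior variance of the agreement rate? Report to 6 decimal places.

0.006763

The Beta prior is conjugate to a Binomial/Bernoulli likelihood; the update adds successes to α and failures to β.
Posterior: Beta(α+k, β+n−k) = Beta(9.3+3, 7.1+14) = Beta(12.3, 21.1).
Var = αβ/((α+β)²(α+β+1)) = 12.3·21.1/(33.4²·34.4) = 0.006763.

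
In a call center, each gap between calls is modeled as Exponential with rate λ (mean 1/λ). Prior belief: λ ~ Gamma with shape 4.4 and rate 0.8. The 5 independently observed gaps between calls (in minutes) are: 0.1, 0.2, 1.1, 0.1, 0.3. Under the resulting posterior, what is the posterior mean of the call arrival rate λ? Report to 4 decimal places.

With a Gamma(shape α, rate β) prior on the exponential rate λ, the posterior after n observations with total T = Σxᵢ is Gamma(α+n, β+T).
Sum of observations T = 1.8 minutes; n = 5.
Posterior: Gamma(4.4+5, 0.8+1.8) = Gamma(9.4, 2.6).
Posterior mean of λ = α/β = 9.4/2.6 = 3.6154.

3.6154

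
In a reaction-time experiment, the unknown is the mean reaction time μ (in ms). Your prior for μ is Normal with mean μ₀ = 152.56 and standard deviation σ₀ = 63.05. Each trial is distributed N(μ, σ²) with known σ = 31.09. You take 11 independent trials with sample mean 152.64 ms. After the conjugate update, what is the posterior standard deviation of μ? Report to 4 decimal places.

9.2721

For Normal data with known variance σ², a Normal(μ₀, σ₀²) prior on μ is conjugate. Posterior precision = 1/σ₀² + n/σ²; posterior mean is the precision-weighted average of μ₀ and x̄.
σ₀² = 63.05² = 3975.3025, σ² = 31.09² = 966.5881; σ² + n·σ₀² = 966.5881 + 11·3975.3025 = 44694.9156.
Posterior precision = 1/σ₀² + n/σ² = 1/3975.3025 + 11/966.5881 = (σ² + n·σ₀²)/(σ₀²σ²) = 44694.9156/(3975.3025·966.5881); posterior variance σₙ² = σ₀²σ²/(σ² + n·σ₀²) = 3975.3025·966.5881/44694.9156 = 85.971302.
Posterior SD = √σₙ² = √(3975.3025·966.5881/44694.9156) = 9.2721.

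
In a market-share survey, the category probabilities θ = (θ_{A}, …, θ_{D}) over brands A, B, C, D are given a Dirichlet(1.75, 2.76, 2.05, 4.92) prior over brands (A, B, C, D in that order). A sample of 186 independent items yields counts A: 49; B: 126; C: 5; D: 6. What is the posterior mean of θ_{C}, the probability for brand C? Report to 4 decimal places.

0.0357

The Dirichlet prior is conjugate to the Multinomial likelihood: each posterior αⱼ = prior αⱼ + observed count nⱼ.
Posterior concentration: (50.75, 128.76, 7.05, 10.92), total = 197.48.
E[θ_{C}|data] = α_{C}/Σα = 7.05/197.48 = 0.0357.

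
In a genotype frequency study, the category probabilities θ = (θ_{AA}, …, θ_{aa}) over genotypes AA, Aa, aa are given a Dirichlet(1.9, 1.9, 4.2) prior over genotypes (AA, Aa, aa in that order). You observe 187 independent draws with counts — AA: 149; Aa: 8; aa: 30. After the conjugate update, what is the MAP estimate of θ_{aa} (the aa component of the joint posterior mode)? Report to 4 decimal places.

0.1729

The Dirichlet prior is conjugate to the Multinomial likelihood: each posterior αⱼ = prior αⱼ + observed count nⱼ.
Posterior concentration: (150.9, 9.9, 34.2), total = 195.0.
Joint mode component: (α_{aa}−1)/(Σα−K) = 33.2/192.0 = 0.1729.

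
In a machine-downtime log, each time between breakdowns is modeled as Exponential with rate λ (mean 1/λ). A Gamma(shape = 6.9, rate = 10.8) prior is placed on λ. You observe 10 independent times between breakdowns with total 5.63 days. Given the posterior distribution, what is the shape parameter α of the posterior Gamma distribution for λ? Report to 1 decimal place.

16.9

With a Gamma(shape α, rate β) prior on the exponential rate λ, the posterior after n observations with total T = Σxᵢ is Gamma(α+n, β+T).
Posterior: Gamma(6.9+10, 10.8+5.63) = Gamma(16.9, 16.43).
Posterior α = 16.9.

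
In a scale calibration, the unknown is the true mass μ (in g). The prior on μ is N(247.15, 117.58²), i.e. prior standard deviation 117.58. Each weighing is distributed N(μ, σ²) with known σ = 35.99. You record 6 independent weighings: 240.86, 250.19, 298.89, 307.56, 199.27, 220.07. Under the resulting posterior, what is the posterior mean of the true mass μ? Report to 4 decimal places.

252.7197

For Normal data with known variance σ², a Normal(μ₀, σ₀²) prior on μ is conjugate. Posterior precision = 1/σ₀² + n/σ²; posterior mean is the precision-weighted average of μ₀ and x̄.
Σxᵢ = 240.86 + 250.19 + 298.89 + 307.56 + 199.27 + 220.07 = 1516.84, so n·x̄ = 1516.84.
σ₀² = 117.58² = 13825.0564, σ² = 35.99² = 1295.2801; σ² + n·σ₀² = 1295.2801 + 6·13825.0564 = 84245.6185.
Posterior mean = (μ₀/σ₀² + n·x̄/σ²)/(1/σ₀² + n/σ²) = (σ²·μ₀ + σ₀²·n·x̄)/(σ² + n·σ₀²) = (1295.2801·247.15 + 13825.0564·1516.84)/84245.6185 = 21290527.026491/84245.6185 = 252.7197.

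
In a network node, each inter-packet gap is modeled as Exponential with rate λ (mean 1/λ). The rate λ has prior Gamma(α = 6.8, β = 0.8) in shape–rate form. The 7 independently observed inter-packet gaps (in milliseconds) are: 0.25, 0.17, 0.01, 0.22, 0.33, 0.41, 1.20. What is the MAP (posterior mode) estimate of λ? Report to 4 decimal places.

With a Gamma(shape α, rate β) prior on the exponential rate λ, the posterior after n observations with total T = Σxᵢ is Gamma(α+n, β+T).
Sum of observations T = 2.59 milliseconds; n = 7.
Posterior: Gamma(6.8+7, 0.8+2.59) = Gamma(13.8, 3.39).
Mode = (α−1)/β = 3.7758.

3.7758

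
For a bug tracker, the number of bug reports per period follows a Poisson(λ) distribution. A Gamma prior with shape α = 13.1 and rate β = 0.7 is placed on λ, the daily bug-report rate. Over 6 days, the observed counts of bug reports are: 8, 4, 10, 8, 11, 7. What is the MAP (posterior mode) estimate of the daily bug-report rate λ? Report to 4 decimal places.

8.9701

With a Gamma(shape α, rate β) prior, the Poisson likelihood is conjugate: the posterior is Gamma(α + ΣXᵢ, β + n).
Sum of counts S = 48 over n = 6 days.
Posterior: Gamma(α+S, β+n) = Gamma(13.1+48, 0.7+6) = Gamma(61.1, 6.7).
Mode of Gamma(α,β) for α≥1 is (α−1)/β = 60.1/6.7 = 8.9701.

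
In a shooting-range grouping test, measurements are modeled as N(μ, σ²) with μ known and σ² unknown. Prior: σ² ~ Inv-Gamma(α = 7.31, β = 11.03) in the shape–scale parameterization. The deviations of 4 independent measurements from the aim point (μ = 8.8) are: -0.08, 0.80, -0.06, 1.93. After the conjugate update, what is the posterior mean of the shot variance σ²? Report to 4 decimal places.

With known mean μ and an Inverse-Gamma(α, β) prior on σ², the Normal likelihood is conjugate: posterior is Inv-Gamma(α + n/2, β + Σ(xᵢ−μ)²/2).
Σ(xᵢ−μ)² = (-0.08)² + (0.80)² + (-0.06)² + (1.93)² = 4.3749.
Posterior: Inv-Gamma(7.31 + 4/2, 11.03 + 4.3749/2) = Inv-Gamma(9.31, 13.21745).
E[σ²|data] = β/(α−1) = 13.21745/8.31 = 1.5905.

1.5905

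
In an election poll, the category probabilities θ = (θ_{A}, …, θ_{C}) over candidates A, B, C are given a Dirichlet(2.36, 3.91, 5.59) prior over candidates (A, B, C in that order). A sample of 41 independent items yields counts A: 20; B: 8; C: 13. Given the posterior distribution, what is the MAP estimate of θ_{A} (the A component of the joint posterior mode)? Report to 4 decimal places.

The Dirichlet prior is conjugate to the Multinomial likelihood: each posterior αⱼ = prior αⱼ + observed count nⱼ.
Posterior concentration: (22.36, 11.91, 18.59), total = 52.86.
Joint mode component: (α_{A}−1)/(Σα−K) = 21.36/49.86 = 0.4284.

0.4284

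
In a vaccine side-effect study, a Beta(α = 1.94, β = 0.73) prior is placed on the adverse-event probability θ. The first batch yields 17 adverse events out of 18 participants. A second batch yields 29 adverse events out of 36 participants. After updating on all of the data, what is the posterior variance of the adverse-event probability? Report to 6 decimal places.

The Beta prior is conjugate to a Binomial/Bernoulli likelihood; the update adds successes to α and failures to β.
After batch 1: Beta(1.94+17, 0.73+1) = Beta(18.94, 1.73).
After batch 2: Beta(18.94+29, 1.73+7) = Beta(47.94, 8.73).
Var = αβ/((α+β)²(α+β+1)) = 47.94·8.73/(56.67²·57.67) = 0.002260.

0.002260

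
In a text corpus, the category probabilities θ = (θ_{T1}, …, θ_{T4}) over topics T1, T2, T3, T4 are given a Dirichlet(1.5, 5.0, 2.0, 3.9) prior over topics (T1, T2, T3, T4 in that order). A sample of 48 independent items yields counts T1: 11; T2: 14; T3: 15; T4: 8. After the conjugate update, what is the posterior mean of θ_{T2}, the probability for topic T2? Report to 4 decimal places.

0.3146

The Dirichlet prior is conjugate to the Multinomial likelihood: each posterior αⱼ = prior αⱼ + observed count nⱼ.
Posterior concentration: (12.5, 19.0, 17.0, 11.9), total = 60.4.
E[θ_{T2}|data] = α_{T2}/Σα = 19.0/60.4 = 0.3146.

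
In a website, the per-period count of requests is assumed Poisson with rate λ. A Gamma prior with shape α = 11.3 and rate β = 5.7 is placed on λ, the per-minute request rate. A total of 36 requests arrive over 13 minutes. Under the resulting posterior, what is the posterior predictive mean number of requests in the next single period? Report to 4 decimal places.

With a Gamma(shape α, rate β) prior, the Poisson likelihood is conjugate: the posterior is Gamma(α + ΣXᵢ, β + n).
Posterior: Gamma(α+S, β+n) = Gamma(11.3+36, 5.7+13) = Gamma(47.3, 18.7).
The predictive distribution for one future period is NegBinom with mean α/β = 2.5294.

2.5294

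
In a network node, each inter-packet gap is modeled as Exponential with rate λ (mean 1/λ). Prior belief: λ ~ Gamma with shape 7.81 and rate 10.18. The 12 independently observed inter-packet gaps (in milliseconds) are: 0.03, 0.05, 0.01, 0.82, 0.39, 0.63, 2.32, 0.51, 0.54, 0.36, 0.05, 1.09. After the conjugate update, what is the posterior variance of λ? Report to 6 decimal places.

0.068708

With a Gamma(shape α, rate β) prior on the exponential rate λ, the posterior after n observations with total T = Σxᵢ is Gamma(α+n, β+T).
Sum of observations T = 6.80 milliseconds; n = 12.
Posterior: Gamma(7.81+12, 10.18+6.80) = Gamma(19.81, 16.98).
Var = α/β² = 0.068708.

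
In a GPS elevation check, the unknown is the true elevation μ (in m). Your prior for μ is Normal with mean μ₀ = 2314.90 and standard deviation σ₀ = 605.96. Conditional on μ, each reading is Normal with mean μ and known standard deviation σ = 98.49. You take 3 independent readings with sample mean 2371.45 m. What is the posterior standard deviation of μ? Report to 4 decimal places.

56.6145

For Normal data with known variance σ², a Normal(μ₀, σ₀²) prior on μ is conjugate. Posterior precision = 1/σ₀² + n/σ²; posterior mean is the precision-weighted average of μ₀ and x̄.
σ₀² = 605.96² = 367187.5216, σ² = 98.49² = 9700.2801; σ² + n·σ₀² = 9700.2801 + 3·367187.5216 = 1111262.8449.
Posterior precision = 1/σ₀² + n/σ² = 1/367187.5216 + 3/9700.2801 = (σ² + n·σ₀²)/(σ₀²σ²) = 1111262.8449/(367187.5216·9700.2801); posterior variance σₙ² = σ₀²σ²/(σ² + n·σ₀²) = 367187.5216·9700.2801/1111262.8449 = 3205.201924.
Posterior SD = √σₙ² = √(367187.5216·9700.2801/1111262.8449) = 56.6145.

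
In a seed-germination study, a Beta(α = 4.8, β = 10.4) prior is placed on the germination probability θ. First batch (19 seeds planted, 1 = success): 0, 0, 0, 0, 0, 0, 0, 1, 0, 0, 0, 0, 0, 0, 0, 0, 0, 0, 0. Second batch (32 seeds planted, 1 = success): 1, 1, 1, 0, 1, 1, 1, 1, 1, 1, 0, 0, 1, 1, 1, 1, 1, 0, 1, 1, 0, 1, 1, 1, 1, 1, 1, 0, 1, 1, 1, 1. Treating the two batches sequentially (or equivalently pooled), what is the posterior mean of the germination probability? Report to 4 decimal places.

The Beta prior is conjugate to a Binomial/Bernoulli likelihood; the update adds successes to α and failures to β.
After batch 1: Beta(4.8+1, 10.4+18) = Beta(5.8, 28.4).
After batch 2: Beta(5.8+26, 28.4+6) = Beta(31.8, 34.4).
Posterior mean = α/(α+β) = 31.8/66.2 = 0.4804.

0.4804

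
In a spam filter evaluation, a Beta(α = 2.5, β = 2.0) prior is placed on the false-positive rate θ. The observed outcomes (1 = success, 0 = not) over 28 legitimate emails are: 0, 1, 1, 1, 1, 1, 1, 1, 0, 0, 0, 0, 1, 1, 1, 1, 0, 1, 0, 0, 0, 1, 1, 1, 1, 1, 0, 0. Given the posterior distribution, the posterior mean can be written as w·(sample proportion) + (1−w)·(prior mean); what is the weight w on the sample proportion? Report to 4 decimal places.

0.8615

The Beta prior is conjugate to a Binomial/Bernoulli likelihood; the update adds successes to α and failures to β.
Posterior mean = (α₀+k)/(α₀+β₀+n) = [n/(α₀+β₀+n)]·(k/n) + [(α₀+β₀)/(α₀+β₀+n)]·α₀/(α₀+β₀), so only n and the prior enter the weight.
The weight on the data is w = n/(α₀+β₀+n) = 28/(2.5+2.0+28) = 28/32.5 = 0.8615.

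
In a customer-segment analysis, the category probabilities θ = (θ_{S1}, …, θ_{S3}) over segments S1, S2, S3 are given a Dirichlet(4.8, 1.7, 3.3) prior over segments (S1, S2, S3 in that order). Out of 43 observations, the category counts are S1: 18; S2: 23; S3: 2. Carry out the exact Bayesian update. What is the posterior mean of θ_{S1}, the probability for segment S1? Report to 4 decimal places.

The Dirichlet prior is conjugate to the Multinomial likelihood: each posterior αⱼ = prior αⱼ + observed count nⱼ.
Posterior concentration: (22.8, 24.7, 5.3), total = 52.8.
E[θ_{S1}|data] = α_{S1}/Σα = 22.8/52.8 = 0.4318.

0.4318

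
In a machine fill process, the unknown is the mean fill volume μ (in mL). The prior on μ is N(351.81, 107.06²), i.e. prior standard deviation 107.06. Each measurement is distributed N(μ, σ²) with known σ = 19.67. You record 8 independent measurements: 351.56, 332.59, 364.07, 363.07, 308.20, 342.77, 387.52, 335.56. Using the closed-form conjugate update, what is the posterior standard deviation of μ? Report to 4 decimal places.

For Normal data with known variance σ², a Normal(μ₀, σ₀²) prior on μ is conjugate. Posterior precision = 1/σ₀² + n/σ²; posterior mean is the precision-weighted average of μ₀ and x̄.
σ₀² = 107.06² = 11461.8436, σ² = 19.67² = 386.9089; σ² + n·σ₀² = 386.9089 + 8·11461.8436 = 92081.6577.
Posterior precision = 1/σ₀² + n/σ² = 1/11461.8436 + 8/386.9089 = (σ² + n·σ₀²)/(σ₀²σ²) = 92081.6577/(11461.8436·386.9089); posterior variance σₙ² = σ₀²σ²/(σ² + n·σ₀²) = 11461.8436·386.9089/92081.6577 = 48.160398.
Posterior SD = √σₙ² = √(11461.8436·386.9089/92081.6577) = 6.9398.

6.9398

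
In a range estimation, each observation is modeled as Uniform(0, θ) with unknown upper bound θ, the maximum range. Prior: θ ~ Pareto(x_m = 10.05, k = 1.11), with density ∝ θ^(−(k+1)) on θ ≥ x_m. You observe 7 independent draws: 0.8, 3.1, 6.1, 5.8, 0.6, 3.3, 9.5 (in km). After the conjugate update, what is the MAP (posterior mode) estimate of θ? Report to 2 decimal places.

10.05

A Pareto(scale x_m, shape k) prior on the upper bound θ of Uniform(0, θ) is conjugate: posterior is Pareto(max(x_m, max xᵢ), k + n).
Sample maximum = 9.5; prior scale x_m = 10.05 → posterior scale = max = 10.05.
Posterior shape = 1.11 + 7 = 8.11.
The Pareto density is decreasing on [x_m, ∞), so the mode is x_m = 10.05.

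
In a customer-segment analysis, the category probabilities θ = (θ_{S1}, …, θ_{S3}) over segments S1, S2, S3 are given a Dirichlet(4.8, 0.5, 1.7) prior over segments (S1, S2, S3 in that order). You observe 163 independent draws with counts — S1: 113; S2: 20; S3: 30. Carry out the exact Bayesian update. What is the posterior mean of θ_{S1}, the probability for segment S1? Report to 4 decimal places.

The Dirichlet prior is conjugate to the Multinomial likelihood: each posterior αⱼ = prior αⱼ + observed count nⱼ.
Posterior concentration: (117.8, 20.5, 31.7), total = 170.0.
E[θ_{S1}|data] = α_{S1}/Σα = 117.8/170.0 = 0.6929.

0.6929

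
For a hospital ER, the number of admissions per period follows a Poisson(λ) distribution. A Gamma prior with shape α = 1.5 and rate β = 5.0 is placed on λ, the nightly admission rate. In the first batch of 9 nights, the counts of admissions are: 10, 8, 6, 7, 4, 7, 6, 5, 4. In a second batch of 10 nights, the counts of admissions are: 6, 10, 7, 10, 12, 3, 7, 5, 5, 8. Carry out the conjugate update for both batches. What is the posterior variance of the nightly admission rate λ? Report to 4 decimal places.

0.2283

With a Gamma(shape α, rate β) prior, the Poisson likelihood is conjugate: the posterior is Gamma(α + ΣXᵢ, β + n).
Batch 1: sum of counts S = 57 over n = 9 nights.
After batch 1: Gamma(α+S, β+n) = Gamma(1.5+57, 5.0+9) = Gamma(58.5, 14.0).
Batch 2: sum of counts S = 73 over n = 10 nights.
After batch 2: Gamma(α+S, β+n) = Gamma(58.5+73, 14.0+10) = Gamma(131.5, 24.0).
Var = α/β² = 131.5/24.0² = 0.2283.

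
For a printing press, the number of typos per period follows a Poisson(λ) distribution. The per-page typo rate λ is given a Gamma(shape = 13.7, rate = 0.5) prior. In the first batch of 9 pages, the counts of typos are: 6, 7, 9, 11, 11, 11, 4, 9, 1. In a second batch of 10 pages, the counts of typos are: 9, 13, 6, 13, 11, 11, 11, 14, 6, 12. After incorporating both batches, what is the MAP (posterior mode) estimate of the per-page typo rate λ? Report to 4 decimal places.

With a Gamma(shape α, rate β) prior, the Poisson likelihood is conjugate: the posterior is Gamma(α + ΣXᵢ, β + n).
Batch 1: sum of counts S = 69 over n = 9 pages.
After batch 1: Gamma(α+S, β+n) = Gamma(13.7+69, 0.5+9) = Gamma(82.7, 9.5).
Batch 2: sum of counts S = 106 over n = 10 pages.
After batch 2: Gamma(α+S, β+n) = Gamma(82.7+106, 9.5+10) = Gamma(188.7, 19.5).
Mode of Gamma(α,β) for α≥1 is (α−1)/β = 187.7/19.5 = 9.6256.

9.6256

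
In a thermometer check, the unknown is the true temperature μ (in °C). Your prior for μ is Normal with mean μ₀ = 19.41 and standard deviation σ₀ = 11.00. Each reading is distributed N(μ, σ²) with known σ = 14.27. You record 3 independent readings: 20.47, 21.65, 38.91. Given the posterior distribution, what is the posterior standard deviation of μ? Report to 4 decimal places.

For Normal data with known variance σ², a Normal(μ₀, σ₀²) prior on μ is conjugate. Posterior precision = 1/σ₀² + n/σ²; posterior mean is the precision-weighted average of μ₀ and x̄.
σ₀² = 11.00² = 121, σ² = 14.27² = 203.6329; σ² + n·σ₀² = 203.6329 + 3·121 = 566.6329.
Posterior precision = 1/σ₀² + n/σ² = 1/121 + 3/203.6329 = (σ² + n·σ₀²)/(σ₀²σ²) = 566.6329/(121·203.6329); posterior variance σₙ² = σ₀²σ²/(σ² + n·σ₀²) = 121·203.6329/566.6329 = 43.484204.
Posterior SD = √σₙ² = √(121·203.6329/566.6329) = 6.5943.

6.5943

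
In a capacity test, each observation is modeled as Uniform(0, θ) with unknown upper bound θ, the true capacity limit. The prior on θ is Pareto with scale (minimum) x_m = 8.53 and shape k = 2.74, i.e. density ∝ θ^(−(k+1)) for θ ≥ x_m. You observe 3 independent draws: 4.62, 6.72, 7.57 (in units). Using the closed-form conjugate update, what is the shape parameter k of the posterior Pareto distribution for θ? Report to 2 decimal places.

5.74

A Pareto(scale x_m, shape k) prior on the upper bound θ of Uniform(0, θ) is conjugate: posterior is Pareto(max(x_m, max xᵢ), k + n).
Sample maximum = 7.57; prior scale x_m = 8.53 → posterior scale = max = 8.53.
Posterior shape = 2.74 + 3 = 5.74.
Posterior shape k = 5.74.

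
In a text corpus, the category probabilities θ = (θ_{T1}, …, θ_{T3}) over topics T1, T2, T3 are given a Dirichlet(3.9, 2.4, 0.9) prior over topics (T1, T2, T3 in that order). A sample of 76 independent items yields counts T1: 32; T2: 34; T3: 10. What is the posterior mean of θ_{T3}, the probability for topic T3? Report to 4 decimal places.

0.1310

The Dirichlet prior is conjugate to the Multinomial likelihood: each posterior αⱼ = prior αⱼ + observed count nⱼ.
Posterior concentration: (35.9, 36.4, 10.9), total = 83.2.
E[θ_{T3}|data] = α_{T3}/Σα = 10.9/83.2 = 0.1310.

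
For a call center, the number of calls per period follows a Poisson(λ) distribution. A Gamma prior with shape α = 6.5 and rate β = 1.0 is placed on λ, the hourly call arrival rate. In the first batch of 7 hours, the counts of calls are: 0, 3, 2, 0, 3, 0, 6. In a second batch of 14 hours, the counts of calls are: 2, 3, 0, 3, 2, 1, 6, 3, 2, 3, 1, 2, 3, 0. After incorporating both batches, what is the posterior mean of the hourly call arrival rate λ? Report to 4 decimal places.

With a Gamma(shape α, rate β) prior, the Poisson likelihood is conjugate: the posterior is Gamma(α + ΣXᵢ, β + n).
Batch 1: sum of counts S = 14 over n = 7 hours.
After batch 1: Gamma(α+S, β+n) = Gamma(6.5+14, 1.0+7) = Gamma(20.5, 8.0).
Batch 2: sum of counts S = 31 over n = 14 hours.
After batch 2: Gamma(α+S, β+n) = Gamma(20.5+31, 8.0+14) = Gamma(51.5, 22.0).
Posterior mean = α/β = 51.5/22.0 = 2.3409.

2.3409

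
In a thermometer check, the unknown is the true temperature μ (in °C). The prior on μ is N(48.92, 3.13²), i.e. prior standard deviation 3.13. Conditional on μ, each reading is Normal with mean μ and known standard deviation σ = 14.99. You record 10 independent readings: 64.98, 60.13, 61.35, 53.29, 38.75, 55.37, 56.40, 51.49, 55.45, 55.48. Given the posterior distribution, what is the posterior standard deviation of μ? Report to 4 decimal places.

For Normal data with known variance σ², a Normal(μ₀, σ₀²) prior on μ is conjugate. Posterior precision = 1/σ₀² + n/σ²; posterior mean is the precision-weighted average of μ₀ and x̄.
σ₀² = 3.13² = 9.7969, σ² = 14.99² = 224.7001; σ² + n·σ₀² = 224.7001 + 10·9.7969 = 322.6691.
Posterior precision = 1/σ₀² + n/σ² = 1/9.7969 + 10/224.7001 = (σ² + n·σ₀²)/(σ₀²σ²) = 322.6691/(9.7969·224.7001); posterior variance σₙ² = σ₀²σ²/(σ² + n·σ₀²) = 9.7969·224.7001/322.6691 = 6.822359.
Posterior SD = √σₙ² = √(9.7969·224.7001/322.6691) = 2.6120.

2.6120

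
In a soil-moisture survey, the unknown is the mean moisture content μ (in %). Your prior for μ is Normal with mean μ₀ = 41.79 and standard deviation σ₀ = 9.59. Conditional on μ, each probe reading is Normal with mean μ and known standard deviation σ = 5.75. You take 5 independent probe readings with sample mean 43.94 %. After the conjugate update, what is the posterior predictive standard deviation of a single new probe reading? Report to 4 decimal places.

6.2635

For Normal data with known variance σ², a Normal(μ₀, σ₀²) prior on μ is conjugate. Posterior precision = 1/σ₀² + n/σ²; posterior mean is the precision-weighted average of μ₀ and x̄.
σ₀² = 9.59² = 91.9681, σ² = 5.75² = 33.0625; σ² + n·σ₀² = 33.0625 + 5·91.9681 = 492.903.
Posterior precision = 1/σ₀² + n/σ² = 1/91.9681 + 5/33.0625 = (σ² + n·σ₀²)/(σ₀²σ²) = 492.903/(91.9681·33.0625); posterior variance σₙ² = σ₀²σ²/(σ² + n·σ₀²) = 91.9681·33.0625/492.903 = 6.168953.
Predictive variance for one new observation = σₙ² + σ² = 91.9681·33.0625/492.903 + 33.0625 = σ²·(σ₀² + 492.903)/492.903 = 33.0625·584.8711/492.903 = 39.231453; SD = √(33.0625·584.8711/492.903) = 6.2635.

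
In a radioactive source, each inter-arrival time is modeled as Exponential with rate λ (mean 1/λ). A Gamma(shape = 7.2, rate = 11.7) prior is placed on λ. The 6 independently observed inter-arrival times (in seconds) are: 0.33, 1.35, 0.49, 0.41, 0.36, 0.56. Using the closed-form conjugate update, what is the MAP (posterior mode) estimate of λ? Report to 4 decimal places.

With a Gamma(shape α, rate β) prior on the exponential rate λ, the posterior after n observations with total T = Σxᵢ is Gamma(α+n, β+T).
Sum of observations T = 3.50 seconds; n = 6.
Posterior: Gamma(7.2+6, 11.7+3.50) = Gamma(13.2, 15.20).
Mode = (α−1)/β = 0.8026.

0.8026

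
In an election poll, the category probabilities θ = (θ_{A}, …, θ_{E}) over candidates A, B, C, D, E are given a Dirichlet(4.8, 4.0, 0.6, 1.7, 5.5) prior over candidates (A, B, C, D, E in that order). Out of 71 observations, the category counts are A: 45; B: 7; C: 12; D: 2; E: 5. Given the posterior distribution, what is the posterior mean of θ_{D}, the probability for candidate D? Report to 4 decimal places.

0.0422

The Dirichlet prior is conjugate to the Multinomial likelihood: each posterior αⱼ = prior αⱼ + observed count nⱼ.
Posterior concentration: (49.8, 11.0, 12.6, 3.7, 10.5), total = 87.6.
E[θ_{D}|data] = α_{D}/Σα = 3.7/87.6 = 0.0422.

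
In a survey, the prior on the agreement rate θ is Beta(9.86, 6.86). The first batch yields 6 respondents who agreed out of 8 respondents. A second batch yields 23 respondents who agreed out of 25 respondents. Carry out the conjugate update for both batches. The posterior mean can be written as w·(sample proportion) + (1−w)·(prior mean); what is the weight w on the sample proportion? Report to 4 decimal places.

0.6637

The Beta prior is conjugate to a Binomial/Bernoulli likelihood; the update adds successes to α and failures to β.
Total number of respondents: n = 8 + 25 = 33.
Posterior mean = (α₀+k)/(α₀+β₀+n) = [n/(α₀+β₀+n)]·(k/n) + [(α₀+β₀)/(α₀+β₀+n)]·α₀/(α₀+β₀), so only n and the prior enter the weight.
The weight on the data is w = n/(α₀+β₀+n) = 33/(9.86+6.86+33) = 33/49.72 = 0.6637.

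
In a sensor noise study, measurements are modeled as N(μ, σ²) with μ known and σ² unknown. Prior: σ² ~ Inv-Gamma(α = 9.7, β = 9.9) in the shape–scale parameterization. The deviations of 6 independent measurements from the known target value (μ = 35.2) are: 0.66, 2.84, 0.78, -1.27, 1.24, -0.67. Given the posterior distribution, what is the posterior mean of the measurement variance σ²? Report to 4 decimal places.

With known mean μ and an Inverse-Gamma(α, β) prior on σ², the Normal likelihood is conjugate: posterior is Inv-Gamma(α + n/2, β + Σ(xᵢ−μ)²/2).
Σ(xᵢ−μ)² = (0.66)² + (2.84)² + (0.78)² + (-1.27)² + (1.24)² + (-0.67)² = 12.7090.
Posterior: Inv-Gamma(9.7 + 6/2, 9.9 + 12.7090/2) = Inv-Gamma(12.70, 16.25450).
E[σ²|data] = β/(α−1) = 16.25450/11.70 = 1.3893.

1.3893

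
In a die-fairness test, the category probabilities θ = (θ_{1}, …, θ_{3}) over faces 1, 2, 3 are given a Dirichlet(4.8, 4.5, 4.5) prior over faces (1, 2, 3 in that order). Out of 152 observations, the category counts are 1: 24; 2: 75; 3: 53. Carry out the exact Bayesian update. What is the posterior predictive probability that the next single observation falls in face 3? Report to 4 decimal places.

0.3468

The Dirichlet prior is conjugate to the Multinomial likelihood: each posterior αⱼ = prior αⱼ + observed count nⱼ.
Posterior concentration: (28.8, 79.5, 57.5), total = 165.8.
P(next = 3 | data) = α_{3}/Σα = 0.3468.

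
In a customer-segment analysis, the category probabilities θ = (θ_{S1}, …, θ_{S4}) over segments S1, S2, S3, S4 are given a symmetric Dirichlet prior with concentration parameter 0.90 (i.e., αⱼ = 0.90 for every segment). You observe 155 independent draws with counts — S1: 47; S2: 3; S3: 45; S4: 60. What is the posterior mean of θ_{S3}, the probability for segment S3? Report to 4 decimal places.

The Dirichlet prior is conjugate to the Multinomial likelihood: each posterior αⱼ = prior αⱼ + observed count nⱼ.
Posterior concentration: (47.90, 3.90, 45.90, 60.90), total = 158.60.
E[θ_{S3}|data] = α_{S3}/Σα = 45.90/158.60 = 0.2894.

0.2894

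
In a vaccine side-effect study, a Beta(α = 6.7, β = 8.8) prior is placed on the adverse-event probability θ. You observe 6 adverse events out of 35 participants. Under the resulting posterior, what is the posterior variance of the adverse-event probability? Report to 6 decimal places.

0.003655

The Beta prior is conjugate to a Binomial/Bernoulli likelihood; the update adds successes to α and failures to β.
Posterior: Beta(α+k, β+n−k) = Beta(6.7+6, 8.8+29) = Beta(12.7, 37.8).
Var = αβ/((α+β)²(α+β+1)) = 12.7·37.8/(50.5²·51.5) = 0.003655.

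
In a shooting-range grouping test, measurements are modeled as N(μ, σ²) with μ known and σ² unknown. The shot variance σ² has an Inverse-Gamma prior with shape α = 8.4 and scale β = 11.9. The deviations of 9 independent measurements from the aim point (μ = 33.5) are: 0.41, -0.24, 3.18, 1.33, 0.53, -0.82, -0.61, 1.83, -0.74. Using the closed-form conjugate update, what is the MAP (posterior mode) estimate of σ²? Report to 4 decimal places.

With known mean μ and an Inverse-Gamma(α, β) prior on σ², the Normal likelihood is conjugate: posterior is Inv-Gamma(α + n/2, β + Σ(xᵢ−μ)²/2).
Σ(xᵢ−μ)² = (0.41)² + (-0.24)² + (3.18)² + (1.33)² + (0.53)² + (-0.82)² + (-0.61)² + (1.83)² + (-0.74)² = 17.3289.
Posterior: Inv-Gamma(8.4 + 9/2, 11.9 + 17.3289/2) = Inv-Gamma(12.90, 20.56445).
Mode = β/(α+1) = 20.56445/13.90 = 1.4795.

1.4795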